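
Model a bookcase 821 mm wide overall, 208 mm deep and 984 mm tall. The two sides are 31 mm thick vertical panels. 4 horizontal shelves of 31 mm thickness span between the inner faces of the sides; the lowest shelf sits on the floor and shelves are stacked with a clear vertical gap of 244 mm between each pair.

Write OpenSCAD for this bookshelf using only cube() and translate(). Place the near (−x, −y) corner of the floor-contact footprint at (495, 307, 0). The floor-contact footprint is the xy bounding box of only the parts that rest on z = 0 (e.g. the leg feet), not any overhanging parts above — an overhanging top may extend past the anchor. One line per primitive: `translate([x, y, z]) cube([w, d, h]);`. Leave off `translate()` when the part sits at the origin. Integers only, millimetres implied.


translate([495, 307, 0]) cube([31, 208, 984]);
translate([1285, 307, 0]) cube([31, 208, 984]);
translate([526, 307, 0]) cube([759, 208, 31]);
translate([526, 307, 275]) cube([759, 208, 31]);
translate([526, 307, 550]) cube([759, 208, 31]);
translate([526, 307, 825]) cube([759, 208, 31]);


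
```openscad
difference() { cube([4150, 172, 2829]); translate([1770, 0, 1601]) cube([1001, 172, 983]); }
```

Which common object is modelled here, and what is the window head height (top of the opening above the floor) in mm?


A wall with a window opening. The window head height is 2584 mm.

A wall with a rectangular opening subtracted — a window. Sill at z = 1601, opening 983 mm tall, so the head is at 1601 + 983 = 2584 mm.


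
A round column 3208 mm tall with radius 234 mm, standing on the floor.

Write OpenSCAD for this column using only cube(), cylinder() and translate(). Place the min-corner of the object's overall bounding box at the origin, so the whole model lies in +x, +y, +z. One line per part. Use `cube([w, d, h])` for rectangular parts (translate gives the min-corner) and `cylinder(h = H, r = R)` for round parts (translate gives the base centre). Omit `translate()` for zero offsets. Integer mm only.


translate([234, 234, 0]) cylinder(h = 3208, r = 234);


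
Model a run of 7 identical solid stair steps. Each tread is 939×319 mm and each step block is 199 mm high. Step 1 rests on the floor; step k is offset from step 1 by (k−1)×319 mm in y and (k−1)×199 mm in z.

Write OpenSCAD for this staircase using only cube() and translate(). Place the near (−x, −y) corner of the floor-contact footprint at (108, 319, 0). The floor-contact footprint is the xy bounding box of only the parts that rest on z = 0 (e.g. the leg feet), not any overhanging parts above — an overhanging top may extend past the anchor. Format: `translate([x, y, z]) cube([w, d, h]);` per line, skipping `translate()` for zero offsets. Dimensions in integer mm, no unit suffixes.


translate([108, 319, 0]) cube([939, 319, 199]);
translate([108, 638, 199]) cube([939, 319, 199]);
translate([108, 957, 398]) cube([939, 319, 199]);
translate([108, 1276, 597]) cube([939, 319, 199]);
translate([108, 1595, 796]) cube([939, 319, 199]);
translate([108, 1914, 995]) cube([939, 319, 199]);
translate([108, 2233, 1194]) cube([939, 319, 199]);


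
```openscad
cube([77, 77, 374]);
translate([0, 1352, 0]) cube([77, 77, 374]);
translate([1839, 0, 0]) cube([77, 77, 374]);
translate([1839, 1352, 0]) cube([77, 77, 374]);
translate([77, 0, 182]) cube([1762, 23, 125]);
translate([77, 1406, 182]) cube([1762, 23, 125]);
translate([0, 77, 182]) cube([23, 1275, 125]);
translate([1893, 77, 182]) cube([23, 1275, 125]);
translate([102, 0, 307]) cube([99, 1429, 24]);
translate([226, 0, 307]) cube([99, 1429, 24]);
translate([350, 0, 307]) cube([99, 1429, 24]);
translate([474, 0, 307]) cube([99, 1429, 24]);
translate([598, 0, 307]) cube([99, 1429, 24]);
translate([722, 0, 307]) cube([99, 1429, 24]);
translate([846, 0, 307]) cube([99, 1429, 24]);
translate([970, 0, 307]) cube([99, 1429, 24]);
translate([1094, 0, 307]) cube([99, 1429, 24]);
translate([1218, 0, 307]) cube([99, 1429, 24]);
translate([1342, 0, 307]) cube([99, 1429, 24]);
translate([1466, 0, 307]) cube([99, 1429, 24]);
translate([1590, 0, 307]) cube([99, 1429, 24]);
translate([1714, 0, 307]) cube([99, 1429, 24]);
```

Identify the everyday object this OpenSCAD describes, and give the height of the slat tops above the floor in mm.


A bed frame. The slat-top height is 331 mm.

Four posts, four rails, and a row of slats — a bed frame. Slats sit on the rails at z = 182 + 125 = 307; with slat thickness 24, the top is 331 mm.


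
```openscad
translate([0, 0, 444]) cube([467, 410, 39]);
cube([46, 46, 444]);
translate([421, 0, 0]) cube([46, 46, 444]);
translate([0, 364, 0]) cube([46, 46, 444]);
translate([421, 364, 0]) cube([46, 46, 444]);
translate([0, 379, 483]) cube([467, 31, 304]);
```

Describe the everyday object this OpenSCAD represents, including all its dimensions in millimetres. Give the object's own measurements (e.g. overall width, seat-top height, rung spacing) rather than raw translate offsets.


A chair. The seat is a 467×410×39 mm slab with its top at z = 483 mm, on four 46×46 mm corner legs (flush with the seat edges, standing on z = 0). A flat backrest 31 mm thick, 304 mm tall, spans the full seat width and rises from the seat top along its +y edge, rear face flush with the rear of the seat.


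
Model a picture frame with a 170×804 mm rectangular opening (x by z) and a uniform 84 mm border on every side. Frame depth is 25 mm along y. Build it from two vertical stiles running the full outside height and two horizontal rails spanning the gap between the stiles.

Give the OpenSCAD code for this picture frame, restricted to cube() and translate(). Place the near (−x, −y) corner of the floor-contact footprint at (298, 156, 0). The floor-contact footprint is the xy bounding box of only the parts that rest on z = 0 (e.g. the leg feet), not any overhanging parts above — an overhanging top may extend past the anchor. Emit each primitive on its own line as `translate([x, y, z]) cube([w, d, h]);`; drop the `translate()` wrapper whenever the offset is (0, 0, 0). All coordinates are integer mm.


translate([298, 156, 0]) cube([84, 25, 972]);
translate([552, 156, 0]) cube([84, 25, 972]);
translate([382, 156, 0]) cube([170, 25, 84]);
translate([382, 156, 888]) cube([170, 25, 84]);


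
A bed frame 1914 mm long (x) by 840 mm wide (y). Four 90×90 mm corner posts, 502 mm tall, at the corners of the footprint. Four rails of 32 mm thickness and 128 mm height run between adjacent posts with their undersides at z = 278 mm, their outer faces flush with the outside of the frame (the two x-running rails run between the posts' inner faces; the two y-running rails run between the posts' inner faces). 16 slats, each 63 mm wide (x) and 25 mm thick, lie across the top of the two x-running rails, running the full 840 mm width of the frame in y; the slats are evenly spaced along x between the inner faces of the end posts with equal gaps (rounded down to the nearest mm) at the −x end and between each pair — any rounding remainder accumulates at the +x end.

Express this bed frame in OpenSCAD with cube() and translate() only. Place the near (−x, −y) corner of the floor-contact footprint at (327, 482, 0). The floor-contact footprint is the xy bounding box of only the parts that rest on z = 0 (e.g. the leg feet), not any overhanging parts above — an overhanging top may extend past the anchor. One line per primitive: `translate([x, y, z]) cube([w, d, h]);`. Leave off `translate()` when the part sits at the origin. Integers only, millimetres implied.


translate([327, 482, 0]) cube([90, 90, 502]);
translate([327, 1232, 0]) cube([90, 90, 502]);
translate([2151, 482, 0]) cube([90, 90, 502]);
translate([2151, 1232, 0]) cube([90, 90, 502]);
translate([417, 482, 278]) cube([1734, 32, 128]);
translate([417, 1290, 278]) cube([1734, 32, 128]);
translate([327, 572, 278]) cube([32, 660, 128]);
translate([2209, 572, 278]) cube([32, 660, 128]);
translate([459, 482, 406]) cube([63, 840, 25]);
translate([564, 482, 406]) cube([63, 840, 25]);
translate([669, 482, 406]) cube([63, 840, 25]);
translate([774, 482, 406]) cube([63, 840, 25]);
translate([879, 482, 406]) cube([63, 840, 25]);
translate([984, 482, 406]) cube([63, 840, 25]);
translate([1089, 482, 406]) cube([63, 840, 25]);
translate([1194, 482, 406]) cube([63, 840, 25]);
translate([1299, 482, 406]) cube([63, 840, 25]);
translate([1404, 482, 406]) cube([63, 840, 25]);
translate([1509, 482, 406]) cube([63, 840, 25]);
translate([1614, 482, 406]) cube([63, 840, 25]);
translate([1719, 482, 406]) cube([63, 840, 25]);
translate([1824, 482, 406]) cube([63, 840, 25]);
translate([1929, 482, 406]) cube([63, 840, 25]);
translate([2034, 482, 406]) cube([63, 840, 25]);


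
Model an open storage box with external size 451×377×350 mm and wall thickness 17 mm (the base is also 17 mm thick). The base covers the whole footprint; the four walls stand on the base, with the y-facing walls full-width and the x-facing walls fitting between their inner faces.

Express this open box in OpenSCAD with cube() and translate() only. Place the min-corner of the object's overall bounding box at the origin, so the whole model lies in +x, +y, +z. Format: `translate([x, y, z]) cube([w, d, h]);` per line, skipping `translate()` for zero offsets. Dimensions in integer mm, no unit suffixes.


cube([451, 377, 17]);
translate([0, 0, 17]) cube([451, 17, 333]);
translate([0, 360, 17]) cube([451, 17, 333]);
translate([0, 17, 17]) cube([17, 343, 333]);
translate([434, 17, 17]) cube([17, 343, 333]);


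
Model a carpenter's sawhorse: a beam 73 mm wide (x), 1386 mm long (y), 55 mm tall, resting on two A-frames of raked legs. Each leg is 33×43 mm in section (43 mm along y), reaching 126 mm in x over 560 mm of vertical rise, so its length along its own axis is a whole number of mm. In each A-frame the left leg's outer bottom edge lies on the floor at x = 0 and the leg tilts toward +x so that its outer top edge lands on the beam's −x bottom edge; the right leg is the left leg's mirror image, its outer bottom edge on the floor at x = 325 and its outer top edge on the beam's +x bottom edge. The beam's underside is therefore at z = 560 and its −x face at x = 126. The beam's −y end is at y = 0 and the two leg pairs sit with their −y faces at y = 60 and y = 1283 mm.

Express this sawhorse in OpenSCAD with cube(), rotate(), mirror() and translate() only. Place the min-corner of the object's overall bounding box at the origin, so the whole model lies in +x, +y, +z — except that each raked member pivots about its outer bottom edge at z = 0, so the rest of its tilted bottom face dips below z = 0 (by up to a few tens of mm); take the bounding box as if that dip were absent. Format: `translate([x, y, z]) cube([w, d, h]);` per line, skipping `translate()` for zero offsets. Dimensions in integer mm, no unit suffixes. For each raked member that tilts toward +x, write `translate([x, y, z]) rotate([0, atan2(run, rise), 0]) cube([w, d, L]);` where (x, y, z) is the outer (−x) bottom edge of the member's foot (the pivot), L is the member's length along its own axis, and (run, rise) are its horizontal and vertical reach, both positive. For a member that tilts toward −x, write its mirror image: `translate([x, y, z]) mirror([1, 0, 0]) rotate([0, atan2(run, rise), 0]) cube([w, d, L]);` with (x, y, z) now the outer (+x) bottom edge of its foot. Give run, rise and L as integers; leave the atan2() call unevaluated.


translate([126, 0, 560]) cube([73, 1386, 55]);
translate([0, 60, 0]) rotate([0, atan2(126, 560), 0]) cube([33, 43, 574]);
translate([325, 60, 0]) mirror([1, 0, 0]) rotate([0, atan2(126, 560), 0]) cube([33, 43, 574]);
translate([0, 1283, 0]) rotate([0, atan2(126, 560), 0]) cube([33, 43, 574]);
translate([325, 1283, 0]) mirror([1, 0, 0]) rotate([0, atan2(126, 560), 0]) cube([33, 43, 574]);


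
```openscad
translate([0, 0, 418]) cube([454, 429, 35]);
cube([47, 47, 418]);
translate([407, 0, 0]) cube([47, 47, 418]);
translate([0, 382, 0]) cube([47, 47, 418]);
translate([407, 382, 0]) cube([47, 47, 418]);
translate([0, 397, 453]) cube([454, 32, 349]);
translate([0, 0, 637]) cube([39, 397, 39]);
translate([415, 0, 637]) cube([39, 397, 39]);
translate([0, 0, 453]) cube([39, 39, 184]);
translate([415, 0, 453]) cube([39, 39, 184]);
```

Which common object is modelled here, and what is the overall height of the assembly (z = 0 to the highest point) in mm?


A chair. The overall height is 802 mm.

A slab on four corner posts with a tall panel at the back — a chair. The seat slab sits at z = 418 with thickness 35, and the 349 mm backrest starts at the seat top, so the overall height is 418 + 35 + 349 = 802 mm.


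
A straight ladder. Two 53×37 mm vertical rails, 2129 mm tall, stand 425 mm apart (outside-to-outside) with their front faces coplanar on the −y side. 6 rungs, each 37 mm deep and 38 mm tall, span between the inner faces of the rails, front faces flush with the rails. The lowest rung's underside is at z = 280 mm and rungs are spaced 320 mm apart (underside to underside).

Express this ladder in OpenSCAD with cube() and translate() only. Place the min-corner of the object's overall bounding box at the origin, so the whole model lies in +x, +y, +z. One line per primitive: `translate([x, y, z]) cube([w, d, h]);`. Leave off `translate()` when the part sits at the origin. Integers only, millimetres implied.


// rung span = 425 - 2*53 = 319
// rung[k] z = 280 + k*320
cube([53, 37, 2129]);
translate([372, 0, 0]) cube([53, 37, 2129]);
translate([53, 0, 280]) cube([319, 37, 38]);
translate([53, 0, 600]) cube([319, 37, 38]);
translate([53, 0, 920]) cube([319, 37, 38]);
translate([53, 0, 1240]) cube([319, 37, 38]);
translate([53, 0, 1560]) cube([319, 37, 38]);
translate([53, 0, 1880]) cube([319, 37, 38]);


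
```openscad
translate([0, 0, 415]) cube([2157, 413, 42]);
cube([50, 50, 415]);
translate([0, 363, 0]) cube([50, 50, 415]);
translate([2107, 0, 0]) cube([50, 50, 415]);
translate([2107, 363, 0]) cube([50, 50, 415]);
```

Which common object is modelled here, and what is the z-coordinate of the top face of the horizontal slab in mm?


A bench. The seat-top height is 457 mm.

A long slab on four corner posts — a bench. The slab sits at z = 415 with thickness 42, so the top is 415 + 42 = 457 mm.


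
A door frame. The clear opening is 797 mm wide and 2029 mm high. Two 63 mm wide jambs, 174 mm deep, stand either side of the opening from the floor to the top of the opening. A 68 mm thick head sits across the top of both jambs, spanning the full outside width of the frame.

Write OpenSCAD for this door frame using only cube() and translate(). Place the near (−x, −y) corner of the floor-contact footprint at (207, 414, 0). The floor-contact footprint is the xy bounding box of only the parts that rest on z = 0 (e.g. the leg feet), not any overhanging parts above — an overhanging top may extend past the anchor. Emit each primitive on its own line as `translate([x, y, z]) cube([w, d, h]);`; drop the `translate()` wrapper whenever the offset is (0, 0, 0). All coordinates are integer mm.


translate([207, 414, 0]) cube([63, 174, 2029]);
translate([1067, 414, 0]) cube([63, 174, 2029]);
translate([207, 414, 2029]) cube([923, 174, 68]);


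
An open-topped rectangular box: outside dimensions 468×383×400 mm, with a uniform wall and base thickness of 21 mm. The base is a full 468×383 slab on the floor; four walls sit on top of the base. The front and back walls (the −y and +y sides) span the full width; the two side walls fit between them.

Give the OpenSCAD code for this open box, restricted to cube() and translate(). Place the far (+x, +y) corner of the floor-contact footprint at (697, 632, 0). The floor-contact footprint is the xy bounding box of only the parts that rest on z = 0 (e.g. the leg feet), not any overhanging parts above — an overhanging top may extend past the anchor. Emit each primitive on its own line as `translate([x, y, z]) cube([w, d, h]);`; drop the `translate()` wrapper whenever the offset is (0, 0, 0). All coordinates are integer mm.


translate([229, 249, 0]) cube([468, 383, 21]);
translate([229, 249, 21]) cube([468, 21, 379]);
translate([229, 611, 21]) cube([468, 21, 379]);
translate([229, 270, 21]) cube([21, 341, 379]);
translate([676, 270, 21]) cube([21, 341, 379]);


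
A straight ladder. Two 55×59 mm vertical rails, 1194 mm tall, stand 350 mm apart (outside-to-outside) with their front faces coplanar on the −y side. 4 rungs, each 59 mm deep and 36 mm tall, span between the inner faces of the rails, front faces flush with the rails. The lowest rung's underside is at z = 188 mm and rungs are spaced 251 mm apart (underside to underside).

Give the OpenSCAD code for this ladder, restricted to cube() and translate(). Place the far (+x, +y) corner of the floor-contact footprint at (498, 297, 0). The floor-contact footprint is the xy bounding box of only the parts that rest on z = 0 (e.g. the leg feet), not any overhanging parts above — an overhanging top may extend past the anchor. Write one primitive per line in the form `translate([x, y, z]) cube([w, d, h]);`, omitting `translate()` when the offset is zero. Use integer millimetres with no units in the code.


translate([148, 238, 0]) cube([55, 59, 1194]);
translate([443, 238, 0]) cube([55, 59, 1194]);
translate([203, 238, 188]) cube([240, 59, 36]);
translate([203, 238, 439]) cube([240, 59, 36]);
translate([203, 238, 690]) cube([240, 59, 36]);
translate([203, 238, 941]) cube([240, 59, 36]);


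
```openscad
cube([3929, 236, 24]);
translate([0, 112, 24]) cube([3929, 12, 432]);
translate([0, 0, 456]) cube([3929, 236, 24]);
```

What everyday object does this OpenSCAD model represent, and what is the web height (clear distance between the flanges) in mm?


An I-beam. The web height is 432 mm.

Two wide flanges with a thin centred web — an I-beam. Overall 480 mm minus two 24 mm flanges gives a web of 480 − 2·24 = 432 mm.


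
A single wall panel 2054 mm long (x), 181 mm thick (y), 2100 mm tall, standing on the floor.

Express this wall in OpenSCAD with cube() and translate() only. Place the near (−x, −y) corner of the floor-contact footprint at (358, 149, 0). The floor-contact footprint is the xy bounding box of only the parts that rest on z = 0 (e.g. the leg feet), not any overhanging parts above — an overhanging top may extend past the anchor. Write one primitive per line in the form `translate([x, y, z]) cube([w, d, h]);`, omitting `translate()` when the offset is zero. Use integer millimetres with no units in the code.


translate([358, 149, 0]) cube([2054, 181, 2100]);


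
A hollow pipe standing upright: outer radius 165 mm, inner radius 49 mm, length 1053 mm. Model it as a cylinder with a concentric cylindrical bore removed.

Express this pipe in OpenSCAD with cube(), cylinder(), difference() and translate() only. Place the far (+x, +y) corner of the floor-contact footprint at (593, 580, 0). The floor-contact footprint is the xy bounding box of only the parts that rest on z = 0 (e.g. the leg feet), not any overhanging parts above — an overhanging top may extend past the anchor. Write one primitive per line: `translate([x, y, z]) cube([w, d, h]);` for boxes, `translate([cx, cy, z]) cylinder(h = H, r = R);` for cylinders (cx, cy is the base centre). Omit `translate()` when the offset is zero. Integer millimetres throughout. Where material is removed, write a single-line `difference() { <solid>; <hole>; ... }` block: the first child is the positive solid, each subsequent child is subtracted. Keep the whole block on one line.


difference() { translate([428, 415, 0]) cylinder(h = 1053, r = 165); translate([428, 415, 0]) cylinder(h = 1053, r = 49); }


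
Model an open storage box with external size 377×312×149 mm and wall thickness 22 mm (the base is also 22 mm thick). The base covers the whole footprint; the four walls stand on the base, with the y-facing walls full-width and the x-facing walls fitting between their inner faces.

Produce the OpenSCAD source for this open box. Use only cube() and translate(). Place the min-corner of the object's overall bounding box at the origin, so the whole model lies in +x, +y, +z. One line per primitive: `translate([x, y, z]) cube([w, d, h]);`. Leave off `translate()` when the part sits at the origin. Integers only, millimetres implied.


cube([377, 312, 22]);
translate([0, 0, 22]) cube([377, 22, 127]);
translate([0, 290, 22]) cube([377, 22, 127]);
translate([0, 22, 22]) cube([22, 268, 127]);
translate([355, 22, 22]) cube([22, 268, 127]);


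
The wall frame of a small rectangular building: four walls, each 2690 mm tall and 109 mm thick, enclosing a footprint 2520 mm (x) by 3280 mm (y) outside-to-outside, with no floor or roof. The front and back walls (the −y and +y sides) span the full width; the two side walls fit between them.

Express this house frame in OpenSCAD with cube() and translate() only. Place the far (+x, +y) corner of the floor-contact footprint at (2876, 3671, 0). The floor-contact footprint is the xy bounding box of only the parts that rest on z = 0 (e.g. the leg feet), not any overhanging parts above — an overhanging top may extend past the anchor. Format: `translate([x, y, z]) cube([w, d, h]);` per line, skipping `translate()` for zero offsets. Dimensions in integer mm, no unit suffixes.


translate([356, 391, 0]) cube([2520, 109, 2690]);
translate([356, 3562, 0]) cube([2520, 109, 2690]);
translate([356, 500, 0]) cube([109, 3062, 2690]);
translate([2767, 500, 0]) cube([109, 3062, 2690]);


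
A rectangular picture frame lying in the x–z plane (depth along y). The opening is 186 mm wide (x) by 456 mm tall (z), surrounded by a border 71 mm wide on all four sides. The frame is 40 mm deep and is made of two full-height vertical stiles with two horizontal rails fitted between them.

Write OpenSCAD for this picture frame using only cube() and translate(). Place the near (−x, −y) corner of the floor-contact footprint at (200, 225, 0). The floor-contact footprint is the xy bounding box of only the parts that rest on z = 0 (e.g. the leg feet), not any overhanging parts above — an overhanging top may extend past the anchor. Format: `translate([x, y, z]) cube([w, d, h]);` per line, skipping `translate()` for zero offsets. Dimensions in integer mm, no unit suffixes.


translate([200, 225, 0]) cube([71, 40, 598]);
translate([457, 225, 0]) cube([71, 40, 598]);
translate([271, 225, 0]) cube([186, 40, 71]);
translate([271, 225, 527]) cube([186, 40, 71]);


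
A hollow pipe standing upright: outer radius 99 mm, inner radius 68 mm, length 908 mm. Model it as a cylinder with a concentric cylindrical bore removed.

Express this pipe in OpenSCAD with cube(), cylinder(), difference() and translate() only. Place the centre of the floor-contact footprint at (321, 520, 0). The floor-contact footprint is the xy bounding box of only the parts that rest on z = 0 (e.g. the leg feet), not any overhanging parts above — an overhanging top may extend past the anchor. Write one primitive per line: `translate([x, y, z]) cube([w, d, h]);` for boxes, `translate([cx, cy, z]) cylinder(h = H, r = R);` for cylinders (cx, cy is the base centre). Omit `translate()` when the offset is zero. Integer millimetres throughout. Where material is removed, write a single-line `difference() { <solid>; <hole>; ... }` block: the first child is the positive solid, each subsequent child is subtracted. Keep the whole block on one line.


difference() { translate([321, 520, 0]) cylinder(h = 908, r = 99); translate([321, 520, 0]) cylinder(h = 908, r = 68); }


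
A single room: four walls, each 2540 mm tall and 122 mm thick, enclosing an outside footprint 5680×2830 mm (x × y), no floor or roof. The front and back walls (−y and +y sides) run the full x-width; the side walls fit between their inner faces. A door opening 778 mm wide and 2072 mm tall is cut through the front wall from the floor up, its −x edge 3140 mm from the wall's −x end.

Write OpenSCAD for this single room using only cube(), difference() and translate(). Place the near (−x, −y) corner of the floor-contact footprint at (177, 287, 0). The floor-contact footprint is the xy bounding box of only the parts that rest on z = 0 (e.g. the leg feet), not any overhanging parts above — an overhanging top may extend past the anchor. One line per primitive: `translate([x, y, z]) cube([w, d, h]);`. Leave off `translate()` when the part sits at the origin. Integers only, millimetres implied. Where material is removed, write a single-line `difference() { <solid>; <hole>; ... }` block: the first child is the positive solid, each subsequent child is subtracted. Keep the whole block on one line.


difference() { translate([177, 287, 0]) cube([5680, 122, 2540]); translate([3317, 287, 0]) cube([778, 122, 2072]); }
translate([177, 2995, 0]) cube([5680, 122, 2540]);
translate([177, 409, 0]) cube([122, 2586, 2540]);
translate([5735, 409, 0]) cube([122, 2586, 2540]);


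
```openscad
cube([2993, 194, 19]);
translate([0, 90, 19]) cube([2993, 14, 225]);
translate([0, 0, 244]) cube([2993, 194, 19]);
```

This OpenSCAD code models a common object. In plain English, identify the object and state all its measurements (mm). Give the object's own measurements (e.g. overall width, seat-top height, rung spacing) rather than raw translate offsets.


An I-beam lying along x, 2993 mm long. Overall section height 263 mm. Two flanges 194 mm wide (y) and 19 mm thick, one on the floor and one at the top; a web 14 mm thick runs between them, centred on the flange width.


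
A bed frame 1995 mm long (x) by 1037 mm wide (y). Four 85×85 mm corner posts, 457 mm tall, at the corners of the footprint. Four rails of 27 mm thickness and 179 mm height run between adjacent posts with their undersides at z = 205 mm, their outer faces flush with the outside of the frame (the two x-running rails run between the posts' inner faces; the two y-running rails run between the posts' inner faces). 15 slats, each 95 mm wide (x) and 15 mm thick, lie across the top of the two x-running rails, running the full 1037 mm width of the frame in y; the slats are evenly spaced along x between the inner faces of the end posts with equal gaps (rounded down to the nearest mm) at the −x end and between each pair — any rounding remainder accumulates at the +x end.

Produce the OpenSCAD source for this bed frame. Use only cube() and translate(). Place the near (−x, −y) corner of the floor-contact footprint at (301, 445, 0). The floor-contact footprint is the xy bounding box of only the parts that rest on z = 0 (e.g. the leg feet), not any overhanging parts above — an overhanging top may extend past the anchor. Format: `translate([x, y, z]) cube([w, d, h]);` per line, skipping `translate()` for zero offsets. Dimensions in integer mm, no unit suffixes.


translate([301, 445, 0]) cube([85, 85, 457]);
translate([301, 1397, 0]) cube([85, 85, 457]);
translate([2211, 445, 0]) cube([85, 85, 457]);
translate([2211, 1397, 0]) cube([85, 85, 457]);
translate([386, 445, 205]) cube([1825, 27, 179]);
translate([386, 1455, 205]) cube([1825, 27, 179]);
translate([301, 530, 205]) cube([27, 867, 179]);
translate([2269, 530, 205]) cube([27, 867, 179]);
translate([411, 445, 384]) cube([95, 1037, 15]);
translate([531, 445, 384]) cube([95, 1037, 15]);
translate([651, 445, 384]) cube([95, 1037, 15]);
translate([771, 445, 384]) cube([95, 1037, 15]);
translate([891, 445, 384]) cube([95, 1037, 15]);
translate([1011, 445, 384]) cube([95, 1037, 15]);
translate([1131, 445, 384]) cube([95, 1037, 15]);
translate([1251, 445, 384]) cube([95, 1037, 15]);
translate([1371, 445, 384]) cube([95, 1037, 15]);
translate([1491, 445, 384]) cube([95, 1037, 15]);
translate([1611, 445, 384]) cube([95, 1037, 15]);
translate([1731, 445, 384]) cube([95, 1037, 15]);
translate([1851, 445, 384]) cube([95, 1037, 15]);
translate([1971, 445, 384]) cube([95, 1037, 15]);
translate([2091, 445, 384]) cube([95, 1037, 15]);


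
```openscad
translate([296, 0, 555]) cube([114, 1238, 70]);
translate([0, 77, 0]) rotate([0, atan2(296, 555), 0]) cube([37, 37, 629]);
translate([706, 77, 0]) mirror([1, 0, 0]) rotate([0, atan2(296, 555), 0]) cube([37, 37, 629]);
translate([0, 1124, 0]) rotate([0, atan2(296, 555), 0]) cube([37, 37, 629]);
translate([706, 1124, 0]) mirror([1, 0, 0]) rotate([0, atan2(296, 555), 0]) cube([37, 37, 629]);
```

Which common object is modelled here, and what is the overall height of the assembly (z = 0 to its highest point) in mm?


A sawhorse. The overall height is 625 mm.

A beam across two mirrored pairs of raked legs — a sawhorse. The beam's underside is at z = 555 (matching the legs' vertical rise in atan2(296, 555)) and the beam is 70 mm tall, so its top is at 555 + 70 = 625 mm. The raked legs top out at the beam's underside, so that is the highest point.


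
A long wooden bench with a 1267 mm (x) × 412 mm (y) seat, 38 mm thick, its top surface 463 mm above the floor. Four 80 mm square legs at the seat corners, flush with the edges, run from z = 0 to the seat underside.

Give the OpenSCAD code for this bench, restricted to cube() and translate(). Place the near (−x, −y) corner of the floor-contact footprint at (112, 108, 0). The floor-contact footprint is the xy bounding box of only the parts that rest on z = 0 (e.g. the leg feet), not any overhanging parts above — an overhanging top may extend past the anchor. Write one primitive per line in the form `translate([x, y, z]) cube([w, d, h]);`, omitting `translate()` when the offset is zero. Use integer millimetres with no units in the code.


// leg_h = 463 − 38 = 425
translate([112, 108, 425]) cube([1267, 412, 38]);
translate([112, 108, 0]) cube([80, 80, 425]);
translate([112, 440, 0]) cube([80, 80, 425]);
translate([1299, 108, 0]) cube([80, 80, 425]);
translate([1299, 440, 0]) cube([80, 80, 425]);


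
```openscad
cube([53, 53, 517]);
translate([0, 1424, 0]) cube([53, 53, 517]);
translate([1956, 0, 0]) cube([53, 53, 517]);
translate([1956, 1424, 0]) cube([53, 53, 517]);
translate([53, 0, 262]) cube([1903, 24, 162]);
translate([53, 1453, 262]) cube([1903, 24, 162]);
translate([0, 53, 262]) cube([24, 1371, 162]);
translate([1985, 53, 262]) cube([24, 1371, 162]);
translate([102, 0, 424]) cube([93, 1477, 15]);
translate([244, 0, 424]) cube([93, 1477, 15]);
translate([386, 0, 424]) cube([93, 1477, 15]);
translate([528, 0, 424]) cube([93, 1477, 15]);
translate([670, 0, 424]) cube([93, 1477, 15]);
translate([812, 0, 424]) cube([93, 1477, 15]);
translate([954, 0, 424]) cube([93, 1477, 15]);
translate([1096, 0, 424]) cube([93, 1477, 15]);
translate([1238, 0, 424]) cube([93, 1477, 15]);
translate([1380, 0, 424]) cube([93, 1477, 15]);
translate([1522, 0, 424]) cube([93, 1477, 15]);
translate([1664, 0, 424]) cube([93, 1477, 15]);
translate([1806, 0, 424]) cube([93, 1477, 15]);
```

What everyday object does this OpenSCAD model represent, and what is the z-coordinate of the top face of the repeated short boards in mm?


A bed frame. The slat-top height is 439 mm.

Four posts, four rails, and a row of slats — a bed frame. Slats sit on the rails at z = 262 + 162 = 424; with slat thickness 15, the top is 439 mm.


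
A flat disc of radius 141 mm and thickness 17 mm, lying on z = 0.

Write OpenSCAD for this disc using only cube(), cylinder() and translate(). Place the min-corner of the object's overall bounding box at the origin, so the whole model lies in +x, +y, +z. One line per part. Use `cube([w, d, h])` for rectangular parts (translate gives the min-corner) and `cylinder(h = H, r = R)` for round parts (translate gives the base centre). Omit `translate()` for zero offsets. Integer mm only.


translate([141, 141, 0]) cylinder(h = 17, r = 141);


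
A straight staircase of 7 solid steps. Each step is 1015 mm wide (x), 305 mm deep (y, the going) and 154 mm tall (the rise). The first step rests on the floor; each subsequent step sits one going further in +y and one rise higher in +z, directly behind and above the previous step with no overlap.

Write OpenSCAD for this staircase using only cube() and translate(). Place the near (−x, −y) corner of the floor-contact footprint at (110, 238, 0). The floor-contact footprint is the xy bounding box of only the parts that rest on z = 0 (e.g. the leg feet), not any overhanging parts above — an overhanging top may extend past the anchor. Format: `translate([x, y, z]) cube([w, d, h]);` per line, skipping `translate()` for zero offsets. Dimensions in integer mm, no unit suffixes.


translate([110, 238, 0]) cube([1015, 305, 154]);
translate([110, 543, 154]) cube([1015, 305, 154]);
translate([110, 848, 308]) cube([1015, 305, 154]);
translate([110, 1153, 462]) cube([1015, 305, 154]);
translate([110, 1458, 616]) cube([1015, 305, 154]);
translate([110, 1763, 770]) cube([1015, 305, 154]);
translate([110, 2068, 924]) cube([1015, 305, 154]);


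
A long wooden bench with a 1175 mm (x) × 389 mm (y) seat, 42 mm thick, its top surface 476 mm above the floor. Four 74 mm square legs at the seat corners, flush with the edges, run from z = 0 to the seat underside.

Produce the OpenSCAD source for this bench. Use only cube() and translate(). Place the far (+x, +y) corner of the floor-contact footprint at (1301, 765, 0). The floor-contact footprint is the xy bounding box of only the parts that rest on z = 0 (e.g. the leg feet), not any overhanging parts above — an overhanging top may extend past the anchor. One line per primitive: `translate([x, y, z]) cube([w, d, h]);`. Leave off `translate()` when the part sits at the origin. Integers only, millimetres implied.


// leg_h = 476 − 42 = 434
translate([126, 376, 434]) cube([1175, 389, 42]);
translate([126, 376, 0]) cube([74, 74, 434]);
translate([126, 691, 0]) cube([74, 74, 434]);
translate([1227, 376, 0]) cube([74, 74, 434]);
translate([1227, 691, 0]) cube([74, 74, 434]);


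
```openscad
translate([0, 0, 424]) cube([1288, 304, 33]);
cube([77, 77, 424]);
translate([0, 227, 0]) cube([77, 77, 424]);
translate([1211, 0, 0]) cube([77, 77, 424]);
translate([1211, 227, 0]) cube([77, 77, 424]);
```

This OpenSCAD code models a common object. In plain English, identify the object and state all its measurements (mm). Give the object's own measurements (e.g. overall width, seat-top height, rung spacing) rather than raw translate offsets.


A long wooden bench with a 1288 mm (x) × 304 mm (y) seat, 33 mm thick, its top surface 457 mm above the floor. Four 77 mm square legs at the seat corners, flush with the edges, run from z = 0 to the seat underside.


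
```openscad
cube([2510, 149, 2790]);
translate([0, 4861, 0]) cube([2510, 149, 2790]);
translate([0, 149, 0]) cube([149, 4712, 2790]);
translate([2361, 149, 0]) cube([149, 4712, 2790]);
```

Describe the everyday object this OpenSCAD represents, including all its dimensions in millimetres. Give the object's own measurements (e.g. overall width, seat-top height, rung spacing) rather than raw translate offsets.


The wall frame of a small rectangular building: four walls, each 2790 mm tall and 149 mm thick, enclosing a footprint 2510 mm (x) by 5010 mm (y) outside-to-outside, with no floor or roof. The front and back walls (the −y and +y sides) span the full width; the two side walls fit between them.


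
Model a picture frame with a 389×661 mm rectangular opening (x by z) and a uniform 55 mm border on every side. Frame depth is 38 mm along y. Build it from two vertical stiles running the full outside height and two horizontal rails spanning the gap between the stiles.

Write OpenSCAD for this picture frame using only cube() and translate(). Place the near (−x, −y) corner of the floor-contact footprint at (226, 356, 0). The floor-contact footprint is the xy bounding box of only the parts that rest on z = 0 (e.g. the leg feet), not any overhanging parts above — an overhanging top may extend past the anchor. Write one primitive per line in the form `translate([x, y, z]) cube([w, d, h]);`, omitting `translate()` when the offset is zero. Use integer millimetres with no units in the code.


translate([226, 356, 0]) cube([55, 38, 771]);
translate([670, 356, 0]) cube([55, 38, 771]);
translate([281, 356, 0]) cube([389, 38, 55]);
translate([281, 356, 716]) cube([389, 38, 55]);


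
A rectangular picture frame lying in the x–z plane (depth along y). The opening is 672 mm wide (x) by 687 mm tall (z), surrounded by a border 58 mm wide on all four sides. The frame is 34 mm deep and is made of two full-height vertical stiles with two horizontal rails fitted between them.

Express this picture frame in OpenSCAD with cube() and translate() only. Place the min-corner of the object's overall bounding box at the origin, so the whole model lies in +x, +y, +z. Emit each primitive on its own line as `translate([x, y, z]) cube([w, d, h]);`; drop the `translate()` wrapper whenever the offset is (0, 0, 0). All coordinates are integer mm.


cube([58, 34, 803]);
translate([730, 0, 0]) cube([58, 34, 803]);
translate([58, 0, 0]) cube([672, 34, 58]);
translate([58, 0, 745]) cube([672, 34, 58]);


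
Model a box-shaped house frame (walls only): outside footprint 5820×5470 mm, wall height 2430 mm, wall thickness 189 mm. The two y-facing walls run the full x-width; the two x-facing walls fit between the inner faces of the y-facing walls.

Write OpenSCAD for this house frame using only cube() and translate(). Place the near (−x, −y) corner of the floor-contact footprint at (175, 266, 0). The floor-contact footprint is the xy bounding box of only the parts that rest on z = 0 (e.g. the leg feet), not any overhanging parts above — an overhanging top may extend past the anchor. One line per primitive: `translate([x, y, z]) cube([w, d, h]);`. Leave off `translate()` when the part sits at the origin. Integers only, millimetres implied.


translate([175, 266, 0]) cube([5820, 189, 2430]);
translate([175, 5547, 0]) cube([5820, 189, 2430]);
translate([175, 455, 0]) cube([189, 5092, 2430]);
translate([5806, 455, 0]) cube([189, 5092, 2430]);


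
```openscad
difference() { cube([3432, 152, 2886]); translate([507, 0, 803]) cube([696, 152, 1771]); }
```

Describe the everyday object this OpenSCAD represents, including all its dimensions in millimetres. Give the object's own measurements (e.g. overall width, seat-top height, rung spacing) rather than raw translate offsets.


A wall 3432 mm long (x), 152 mm thick (y), 2886 mm tall, with a rectangular window opening cut through it. The opening is 696 mm wide and 1771 mm tall; its sill is at z = 803 mm and its near (−x) edge is 507 mm from the wall's −x end. The opening passes through the full wall thickness.


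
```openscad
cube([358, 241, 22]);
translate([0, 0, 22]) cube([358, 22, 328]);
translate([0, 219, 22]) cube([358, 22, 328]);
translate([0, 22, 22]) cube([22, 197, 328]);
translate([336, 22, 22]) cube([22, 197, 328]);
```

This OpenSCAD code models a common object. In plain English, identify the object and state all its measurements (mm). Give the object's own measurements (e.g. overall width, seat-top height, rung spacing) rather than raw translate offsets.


An open-topped rectangular box: outside dimensions 358×241×350 mm, with a uniform wall and base thickness of 22 mm. The base is a full 358×241 slab on the floor; four walls sit on top of the base. The front and back walls (the −y and +y sides) span the full width; the two side walls fit between them.


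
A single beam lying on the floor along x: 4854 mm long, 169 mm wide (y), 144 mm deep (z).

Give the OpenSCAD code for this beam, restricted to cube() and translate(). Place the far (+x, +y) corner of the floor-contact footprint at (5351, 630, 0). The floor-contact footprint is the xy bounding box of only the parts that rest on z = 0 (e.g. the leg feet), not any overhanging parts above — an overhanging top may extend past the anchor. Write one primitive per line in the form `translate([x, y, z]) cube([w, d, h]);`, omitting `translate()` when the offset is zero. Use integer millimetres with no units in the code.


translate([497, 461, 0]) cube([4854, 169, 144]);


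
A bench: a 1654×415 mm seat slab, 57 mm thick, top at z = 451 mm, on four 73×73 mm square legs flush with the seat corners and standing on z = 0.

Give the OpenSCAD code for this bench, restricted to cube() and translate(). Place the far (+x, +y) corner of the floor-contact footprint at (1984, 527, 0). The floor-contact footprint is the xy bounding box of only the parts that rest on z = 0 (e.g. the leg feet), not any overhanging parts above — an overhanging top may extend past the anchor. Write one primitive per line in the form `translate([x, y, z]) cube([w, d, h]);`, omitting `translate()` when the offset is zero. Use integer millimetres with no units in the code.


translate([330, 112, 394]) cube([1654, 415, 57]);
translate([330, 112, 0]) cube([73, 73, 394]);
translate([330, 454, 0]) cube([73, 73, 394]);
translate([1911, 112, 0]) cube([73, 73, 394]);
translate([1911, 454, 0]) cube([73, 73, 394]);
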